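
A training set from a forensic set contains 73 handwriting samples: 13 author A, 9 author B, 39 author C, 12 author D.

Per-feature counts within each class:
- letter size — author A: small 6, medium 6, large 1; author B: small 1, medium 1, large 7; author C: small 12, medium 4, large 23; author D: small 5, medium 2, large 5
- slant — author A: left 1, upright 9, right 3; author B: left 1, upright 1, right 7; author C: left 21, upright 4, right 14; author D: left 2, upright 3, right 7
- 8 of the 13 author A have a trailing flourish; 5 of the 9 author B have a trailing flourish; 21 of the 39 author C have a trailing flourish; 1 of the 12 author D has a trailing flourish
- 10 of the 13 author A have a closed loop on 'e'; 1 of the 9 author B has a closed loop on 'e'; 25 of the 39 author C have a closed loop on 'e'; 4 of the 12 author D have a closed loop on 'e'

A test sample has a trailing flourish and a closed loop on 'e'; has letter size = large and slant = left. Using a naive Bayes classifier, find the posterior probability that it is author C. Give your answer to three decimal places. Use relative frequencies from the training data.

author A: (13/73) × (1/13) × (1/13) × (8/13) × (10/13) ≈ 0.000498812
author B: (9/73) × (7/9) × (1/9) × (5/9) × (1/9) ≈ 0.000657685
author C: (39/73) × (23/39) × (21/39) × (21/39) × (25/39) ≈ 0.0585585
author D: (12/73) × (5/12) × (2/12) × (1/12) × (4/12) ≈ 0.000317098
P(author C | x) = 0.0585585 / 0.060032095 ≈ 0.975

0.975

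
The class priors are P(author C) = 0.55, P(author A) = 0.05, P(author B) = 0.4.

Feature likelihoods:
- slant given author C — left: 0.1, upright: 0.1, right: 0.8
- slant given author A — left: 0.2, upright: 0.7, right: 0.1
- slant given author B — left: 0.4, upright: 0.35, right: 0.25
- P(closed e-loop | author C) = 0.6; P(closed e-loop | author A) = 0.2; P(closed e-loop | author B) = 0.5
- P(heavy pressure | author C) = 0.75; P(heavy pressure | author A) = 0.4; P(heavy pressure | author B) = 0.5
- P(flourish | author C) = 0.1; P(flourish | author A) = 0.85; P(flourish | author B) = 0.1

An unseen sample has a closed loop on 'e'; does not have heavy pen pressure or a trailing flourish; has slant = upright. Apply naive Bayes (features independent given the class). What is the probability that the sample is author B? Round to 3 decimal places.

0.796

author C: 0.55 × 0.1 × 0.6 × (1−0.75) × (1−0.1) = 0.007425
author A: 0.05 × 0.7 × 0.2 × (1−0.4) × (1−0.85) = 0.00063
author B: 0.4 × 0.35 × 0.5 × (1−0.5) × (1−0.1) = 0.0315
P(author B | x) = 0.0315 / 0.039555 ≈ 0.796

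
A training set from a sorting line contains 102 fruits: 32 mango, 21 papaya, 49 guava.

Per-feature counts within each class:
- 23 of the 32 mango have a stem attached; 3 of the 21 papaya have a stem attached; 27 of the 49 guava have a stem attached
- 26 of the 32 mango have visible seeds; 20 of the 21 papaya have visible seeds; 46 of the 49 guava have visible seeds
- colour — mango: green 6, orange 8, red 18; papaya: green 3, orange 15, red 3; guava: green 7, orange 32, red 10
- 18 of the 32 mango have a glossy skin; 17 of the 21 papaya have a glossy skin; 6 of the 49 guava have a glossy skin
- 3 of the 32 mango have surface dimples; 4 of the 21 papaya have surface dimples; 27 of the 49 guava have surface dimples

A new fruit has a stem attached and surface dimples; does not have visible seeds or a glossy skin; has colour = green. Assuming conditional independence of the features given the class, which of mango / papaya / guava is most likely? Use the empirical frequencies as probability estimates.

guava

mango: (32/102) × (23/32) × (6/32) × (6/32) × (14/32) × (3/32) ≈ 0.000325147
papaya: (21/102) × (3/21) × (1/21) × (3/21) × (4/21) × (4/21) ≈ 0.00000725914
guava: (49/102) × (27/49) × (3/49) × (7/49) × (43/49) × (27/49) ≈ 0.00111952
Highest score → guava.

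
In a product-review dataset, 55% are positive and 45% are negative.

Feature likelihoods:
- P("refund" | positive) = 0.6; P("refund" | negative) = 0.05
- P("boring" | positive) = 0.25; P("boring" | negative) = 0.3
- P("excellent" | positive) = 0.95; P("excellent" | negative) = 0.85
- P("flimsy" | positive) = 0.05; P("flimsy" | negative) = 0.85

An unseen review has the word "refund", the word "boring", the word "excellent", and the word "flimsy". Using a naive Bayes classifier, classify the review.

positive: 0.55 × 0.6 × 0.25 × 0.95 × 0.05 = 0.00391875
negative: 0.45 × 0.05 × 0.3 × 0.85 × 0.85 = 0.004876875
Highest score → negative.

negative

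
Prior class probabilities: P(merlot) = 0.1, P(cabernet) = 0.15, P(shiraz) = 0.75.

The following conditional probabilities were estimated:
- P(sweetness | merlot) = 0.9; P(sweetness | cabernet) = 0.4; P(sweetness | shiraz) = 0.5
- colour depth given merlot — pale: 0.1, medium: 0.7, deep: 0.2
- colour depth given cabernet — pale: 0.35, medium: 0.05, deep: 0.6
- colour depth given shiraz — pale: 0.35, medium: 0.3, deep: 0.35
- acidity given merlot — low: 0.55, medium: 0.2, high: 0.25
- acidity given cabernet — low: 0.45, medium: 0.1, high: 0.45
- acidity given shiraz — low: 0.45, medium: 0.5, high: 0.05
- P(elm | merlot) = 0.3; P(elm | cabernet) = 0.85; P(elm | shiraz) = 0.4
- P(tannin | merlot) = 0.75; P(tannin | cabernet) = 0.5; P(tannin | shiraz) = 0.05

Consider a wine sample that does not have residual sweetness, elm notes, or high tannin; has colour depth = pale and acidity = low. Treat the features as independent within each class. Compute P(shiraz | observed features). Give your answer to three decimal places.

merlot: 0.1 × (1−0.9) × 0.1 × 0.55 × (1−0.3) × (1−0.75) = 0.00009625
cabernet: 0.15 × (1−0.4) × 0.35 × 0.45 × (1−0.85) × (1−0.5) = 0.001063125
shiraz: 0.75 × (1−0.5) × 0.35 × 0.45 × (1−0.4) × (1−0.05) = 0.033665625
P(shiraz | x) = 0.033665625 / 0.034825 ≈ 0.967

0.967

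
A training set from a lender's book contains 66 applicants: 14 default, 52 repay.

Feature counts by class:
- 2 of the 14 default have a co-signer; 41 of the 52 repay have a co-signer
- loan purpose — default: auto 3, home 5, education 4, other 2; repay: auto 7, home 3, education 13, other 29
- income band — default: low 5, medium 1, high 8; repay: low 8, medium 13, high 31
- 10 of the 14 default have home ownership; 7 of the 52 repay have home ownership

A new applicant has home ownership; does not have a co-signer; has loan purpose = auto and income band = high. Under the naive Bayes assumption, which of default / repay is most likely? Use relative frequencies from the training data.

default: (14/66) × (12/14) × (3/14) × (8/14) × (10/14) ≈ 0.0159025
repay: (52/66) × (11/52) × (7/52) × (31/52) × (7/52) ≈ 0.00180051
Highest score → default.

default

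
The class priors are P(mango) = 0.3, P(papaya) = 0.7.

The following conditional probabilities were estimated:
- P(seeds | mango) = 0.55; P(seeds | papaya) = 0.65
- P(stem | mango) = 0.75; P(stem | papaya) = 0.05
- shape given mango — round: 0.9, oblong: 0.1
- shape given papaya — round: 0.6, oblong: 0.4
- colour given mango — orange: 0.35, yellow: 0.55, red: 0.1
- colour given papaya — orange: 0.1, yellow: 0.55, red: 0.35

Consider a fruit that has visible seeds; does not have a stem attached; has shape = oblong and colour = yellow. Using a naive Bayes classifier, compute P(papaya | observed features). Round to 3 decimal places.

0.977

mango: 0.3 × 0.55 × (1−0.75) × 0.1 × 0.55 = 0.00226875
papaya: 0.7 × 0.65 × (1−0.05) × 0.4 × 0.55 = 0.095095
P(papaya | x) = 0.095095 / 0.09736375 ≈ 0.977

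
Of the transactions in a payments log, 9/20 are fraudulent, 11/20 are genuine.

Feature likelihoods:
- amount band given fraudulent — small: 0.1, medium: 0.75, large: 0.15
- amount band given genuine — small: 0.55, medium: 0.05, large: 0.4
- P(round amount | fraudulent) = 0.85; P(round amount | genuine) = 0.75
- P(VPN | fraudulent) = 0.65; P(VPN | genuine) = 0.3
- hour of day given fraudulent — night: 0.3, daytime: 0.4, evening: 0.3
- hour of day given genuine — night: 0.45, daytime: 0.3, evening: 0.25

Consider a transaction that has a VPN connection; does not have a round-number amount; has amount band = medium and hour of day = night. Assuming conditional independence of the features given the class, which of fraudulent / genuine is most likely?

fraudulent

fraudulent: 0.45 × 0.75 × (1−0.85) × 0.65 × 0.3 = 0.009871875
genuine: 0.55 × 0.05 × (1−0.75) × 0.3 × 0.45 = 0.000928125
Highest score → fraudulent.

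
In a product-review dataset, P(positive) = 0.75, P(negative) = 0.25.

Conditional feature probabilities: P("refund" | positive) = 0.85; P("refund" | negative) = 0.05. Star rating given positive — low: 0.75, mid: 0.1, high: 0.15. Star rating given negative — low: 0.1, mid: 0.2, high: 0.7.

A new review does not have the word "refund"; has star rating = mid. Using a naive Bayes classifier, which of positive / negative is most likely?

negative

positive: 0.75 × (1−0.85) × 0.1 = 0.01125
negative: 0.25 × (1−0.05) × 0.2 = 0.0475
Highest score → negative.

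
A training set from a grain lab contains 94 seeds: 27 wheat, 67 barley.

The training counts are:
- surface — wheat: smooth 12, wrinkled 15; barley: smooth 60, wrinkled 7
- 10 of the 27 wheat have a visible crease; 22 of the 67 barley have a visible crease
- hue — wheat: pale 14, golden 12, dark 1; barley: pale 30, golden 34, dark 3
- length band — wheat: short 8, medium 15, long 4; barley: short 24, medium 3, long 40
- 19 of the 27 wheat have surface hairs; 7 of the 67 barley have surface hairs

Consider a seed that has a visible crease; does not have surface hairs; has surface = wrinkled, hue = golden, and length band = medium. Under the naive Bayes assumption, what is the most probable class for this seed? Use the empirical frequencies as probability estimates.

wheat: (27/94) × (15/27) × (10/27) × (12/27) × (15/27) × (8/27) ≈ 0.00432385
barley: (67/94) × (7/67) × (22/67) × (34/67) × (3/67) × (60/67) ≈ 0.00049756
Highest score → wheat.

wheat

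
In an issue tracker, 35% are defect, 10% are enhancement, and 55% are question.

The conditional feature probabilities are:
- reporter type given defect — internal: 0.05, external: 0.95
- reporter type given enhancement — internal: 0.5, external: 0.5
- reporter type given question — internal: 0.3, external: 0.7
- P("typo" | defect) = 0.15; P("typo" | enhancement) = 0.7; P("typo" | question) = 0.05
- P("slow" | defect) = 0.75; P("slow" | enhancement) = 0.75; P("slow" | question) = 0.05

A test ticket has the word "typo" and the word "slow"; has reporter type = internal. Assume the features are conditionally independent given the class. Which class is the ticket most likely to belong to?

enhancement

defect: 0.35 × 0.05 × 0.15 × 0.75 = 0.00196875
enhancement: 0.1 × 0.5 × 0.7 × 0.75 = 0.02625
question: 0.55 × 0.3 × 0.05 × 0.05 = 0.0004125
Highest score → enhancement.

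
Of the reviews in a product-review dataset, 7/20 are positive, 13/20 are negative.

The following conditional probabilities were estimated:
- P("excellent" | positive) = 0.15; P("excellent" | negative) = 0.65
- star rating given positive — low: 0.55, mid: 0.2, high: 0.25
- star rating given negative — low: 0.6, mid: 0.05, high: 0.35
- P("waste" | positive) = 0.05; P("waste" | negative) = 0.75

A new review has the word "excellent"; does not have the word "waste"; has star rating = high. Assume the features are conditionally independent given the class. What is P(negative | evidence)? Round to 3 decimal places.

positive: 0.35 × 0.15 × 0.25 × (1−0.05) = 0.01246875
negative: 0.65 × 0.65 × 0.35 × (1−0.75) = 0.03696875
P(negative | x) = 0.03696875 / 0.0494375 ≈ 0.748

0.748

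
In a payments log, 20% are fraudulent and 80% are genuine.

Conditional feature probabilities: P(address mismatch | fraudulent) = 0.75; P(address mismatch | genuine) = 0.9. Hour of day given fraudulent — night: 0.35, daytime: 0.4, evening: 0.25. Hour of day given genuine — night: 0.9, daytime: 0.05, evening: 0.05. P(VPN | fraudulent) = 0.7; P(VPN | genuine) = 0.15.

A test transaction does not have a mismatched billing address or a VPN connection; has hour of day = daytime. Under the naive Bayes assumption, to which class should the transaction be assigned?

fraudulent

fraudulent: 0.2 × (1−0.75) × 0.4 × (1−0.7) = 0.006
genuine: 0.8 × (1−0.9) × 0.05 × (1−0.15) = 0.0034
Highest score → fraudulent.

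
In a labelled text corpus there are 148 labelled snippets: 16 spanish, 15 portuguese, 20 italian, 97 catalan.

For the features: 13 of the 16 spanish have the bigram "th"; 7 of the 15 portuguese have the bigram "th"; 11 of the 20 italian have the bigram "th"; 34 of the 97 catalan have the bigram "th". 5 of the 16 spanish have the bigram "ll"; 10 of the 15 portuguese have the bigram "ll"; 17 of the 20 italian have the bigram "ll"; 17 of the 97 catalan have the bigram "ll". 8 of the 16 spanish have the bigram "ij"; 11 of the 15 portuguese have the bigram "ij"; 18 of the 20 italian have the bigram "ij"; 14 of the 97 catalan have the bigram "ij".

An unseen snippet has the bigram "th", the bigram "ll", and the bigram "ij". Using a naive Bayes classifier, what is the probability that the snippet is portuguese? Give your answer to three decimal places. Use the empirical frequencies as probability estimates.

spanish: (16/148) × (13/16) × (5/16) × (8/16) ≈ 0.0137247
portuguese: (15/148) × (7/15) × (10/15) × (11/15) ≈ 0.0231231
italian: (20/148) × (11/20) × (17/20) × (18/20) ≈ 0.0568581
catalan: (97/148) × (34/97) × (17/97) × (14/97) ≈ 0.005811
P(portuguese | x) = 0.0231231 / 0.0995169 ≈ 0.232

0.232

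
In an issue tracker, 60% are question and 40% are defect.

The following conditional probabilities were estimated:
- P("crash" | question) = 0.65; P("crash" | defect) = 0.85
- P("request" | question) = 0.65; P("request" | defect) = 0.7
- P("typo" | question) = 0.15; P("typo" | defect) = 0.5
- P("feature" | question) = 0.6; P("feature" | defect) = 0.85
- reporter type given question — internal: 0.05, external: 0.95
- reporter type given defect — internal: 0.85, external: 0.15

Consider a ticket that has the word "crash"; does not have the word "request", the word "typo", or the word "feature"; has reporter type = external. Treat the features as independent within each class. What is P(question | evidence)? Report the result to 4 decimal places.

question: 0.6 × 0.65 × (1−0.65) × (1−0.15) × (1−0.6) × 0.95 = 0.0440895
defect: 0.4 × 0.85 × (1−0.7) × (1−0.5) × (1−0.85) × 0.15 = 0.0011475
P(question | x) = 0.0440895 / 0.045237 ≈ 0.9746

0.9746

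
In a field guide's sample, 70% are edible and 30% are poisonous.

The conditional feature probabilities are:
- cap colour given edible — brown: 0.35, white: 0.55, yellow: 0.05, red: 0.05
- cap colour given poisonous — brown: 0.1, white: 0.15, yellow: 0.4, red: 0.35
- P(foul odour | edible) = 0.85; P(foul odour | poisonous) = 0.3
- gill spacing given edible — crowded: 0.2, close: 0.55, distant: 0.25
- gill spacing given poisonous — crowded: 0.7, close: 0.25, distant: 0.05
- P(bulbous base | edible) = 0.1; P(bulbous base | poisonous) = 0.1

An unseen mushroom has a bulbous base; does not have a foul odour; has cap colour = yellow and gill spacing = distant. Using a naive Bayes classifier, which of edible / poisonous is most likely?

poisonous

edible: 0.7 × 0.05 × (1−0.85) × 0.25 × 0.1 = 0.00013125
poisonous: 0.3 × 0.4 × (1−0.3) × 0.05 × 0.1 = 0.00042
Highest score → poisonous.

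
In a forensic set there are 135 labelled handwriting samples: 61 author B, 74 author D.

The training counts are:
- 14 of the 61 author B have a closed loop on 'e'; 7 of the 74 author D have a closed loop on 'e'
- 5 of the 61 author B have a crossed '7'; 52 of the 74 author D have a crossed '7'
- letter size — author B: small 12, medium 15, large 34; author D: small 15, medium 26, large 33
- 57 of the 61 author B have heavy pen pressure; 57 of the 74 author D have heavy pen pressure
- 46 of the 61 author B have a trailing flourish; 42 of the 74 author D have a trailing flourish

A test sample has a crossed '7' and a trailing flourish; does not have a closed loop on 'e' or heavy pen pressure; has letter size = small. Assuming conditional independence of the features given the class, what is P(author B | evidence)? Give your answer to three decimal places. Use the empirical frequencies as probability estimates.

0.029

author B: (61/135) × (47/61) × (5/61) × (12/61) × (4/61) × (46/61) ≈ 0.000277596
author D: (74/135) × (67/74) × (52/74) × (15/74) × (17/74) × (42/74) ≈ 0.00921737
P(author B | x) = 0.000277596 / 0.009494966 ≈ 0.029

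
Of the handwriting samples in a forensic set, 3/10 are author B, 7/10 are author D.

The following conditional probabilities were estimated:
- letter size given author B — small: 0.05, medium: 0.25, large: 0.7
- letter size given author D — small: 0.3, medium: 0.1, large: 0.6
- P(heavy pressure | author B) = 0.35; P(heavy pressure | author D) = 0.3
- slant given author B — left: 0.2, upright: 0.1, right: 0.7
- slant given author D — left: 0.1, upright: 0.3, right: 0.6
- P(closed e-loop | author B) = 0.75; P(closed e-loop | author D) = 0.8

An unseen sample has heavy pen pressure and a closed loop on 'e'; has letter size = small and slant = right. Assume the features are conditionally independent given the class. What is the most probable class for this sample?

author B: 0.3 × 0.05 × 0.35 × 0.7 × 0.75 = 0.00275625
author D: 0.7 × 0.3 × 0.3 × 0.6 × 0.8 = 0.03024
Highest score → author D.

author D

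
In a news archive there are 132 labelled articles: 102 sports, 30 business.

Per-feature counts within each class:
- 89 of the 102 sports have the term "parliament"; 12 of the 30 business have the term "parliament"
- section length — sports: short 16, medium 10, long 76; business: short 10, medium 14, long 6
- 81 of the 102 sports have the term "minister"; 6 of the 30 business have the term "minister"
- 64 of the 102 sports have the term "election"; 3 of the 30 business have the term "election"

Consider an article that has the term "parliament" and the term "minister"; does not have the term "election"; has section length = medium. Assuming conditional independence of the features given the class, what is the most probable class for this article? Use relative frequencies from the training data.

sports: (102/132) × (89/102) × (10/102) × (81/102) × (38/102) ≈ 0.0195562
business: (30/132) × (12/30) × (14/30) × (6/30) × (27/30) ≈ 0.00763636
Highest score → sports.

sports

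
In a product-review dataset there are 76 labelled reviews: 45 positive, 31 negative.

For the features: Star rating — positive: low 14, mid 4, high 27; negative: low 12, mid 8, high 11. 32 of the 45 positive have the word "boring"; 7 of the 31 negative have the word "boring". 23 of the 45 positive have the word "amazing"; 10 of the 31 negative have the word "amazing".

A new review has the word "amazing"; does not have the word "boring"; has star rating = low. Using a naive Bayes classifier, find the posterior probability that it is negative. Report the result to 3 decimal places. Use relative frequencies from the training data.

0.592

positive: (45/76) × (14/45) × (13/45) × (23/45) ≈ 0.0271995
negative: (31/76) × (12/31) × (24/31) × (10/31) ≈ 0.0394326
P(negative | x) = 0.0394326 / 0.0666321 ≈ 0.592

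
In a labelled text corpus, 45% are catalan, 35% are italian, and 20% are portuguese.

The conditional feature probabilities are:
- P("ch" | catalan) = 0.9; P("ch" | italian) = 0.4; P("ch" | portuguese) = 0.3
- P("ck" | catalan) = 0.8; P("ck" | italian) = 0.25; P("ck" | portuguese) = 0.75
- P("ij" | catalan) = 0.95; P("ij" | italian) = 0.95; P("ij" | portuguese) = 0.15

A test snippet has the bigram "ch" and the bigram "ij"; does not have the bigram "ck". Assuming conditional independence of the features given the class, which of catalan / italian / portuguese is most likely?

italian

catalan: 0.45 × 0.9 × (1−0.8) × 0.95 = 0.07695
italian: 0.35 × 0.4 × (1−0.25) × 0.95 = 0.09975
portuguese: 0.2 × 0.3 × (1−0.75) × 0.15 = 0.00225
Highest score → italian.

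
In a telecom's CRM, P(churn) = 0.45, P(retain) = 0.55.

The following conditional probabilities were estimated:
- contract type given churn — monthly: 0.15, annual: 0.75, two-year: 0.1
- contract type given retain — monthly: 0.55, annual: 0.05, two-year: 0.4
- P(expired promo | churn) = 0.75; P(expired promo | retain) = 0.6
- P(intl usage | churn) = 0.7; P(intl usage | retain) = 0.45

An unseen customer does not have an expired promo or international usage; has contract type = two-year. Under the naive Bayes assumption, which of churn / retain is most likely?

churn: 0.45 × 0.1 × (1−0.75) × (1−0.7) = 0.003375
retain: 0.55 × 0.4 × (1−0.6) × (1−0.45) = 0.0484
Highest score → retain.

retain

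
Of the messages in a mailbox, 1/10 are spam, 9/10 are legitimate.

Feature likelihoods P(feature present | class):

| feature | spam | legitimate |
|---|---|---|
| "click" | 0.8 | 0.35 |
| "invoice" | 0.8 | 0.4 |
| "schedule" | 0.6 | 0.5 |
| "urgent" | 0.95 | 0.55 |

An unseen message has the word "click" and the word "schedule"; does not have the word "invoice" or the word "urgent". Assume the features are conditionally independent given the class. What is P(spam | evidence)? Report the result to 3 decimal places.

spam: 0.1 × 0.8 × (1−0.8) × 0.6 × (1−0.95) = 0.00048
legitimate: 0.9 × 0.35 × (1−0.4) × 0.5 × (1−0.55) = 0.042525
P(spam | x) = 0.00048 / 0.043005 ≈ 0.011

0.011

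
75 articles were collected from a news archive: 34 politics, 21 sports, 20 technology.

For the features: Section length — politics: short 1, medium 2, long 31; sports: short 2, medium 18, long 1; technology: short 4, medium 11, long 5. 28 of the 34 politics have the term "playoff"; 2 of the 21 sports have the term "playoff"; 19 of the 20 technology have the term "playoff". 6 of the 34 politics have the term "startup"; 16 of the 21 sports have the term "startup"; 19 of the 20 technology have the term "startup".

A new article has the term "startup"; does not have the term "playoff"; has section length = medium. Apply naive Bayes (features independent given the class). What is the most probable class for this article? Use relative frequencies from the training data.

politics: (34/75) × (2/34) × (6/34) × (6/34) ≈ 0.00083045
sports: (21/75) × (18/21) × (19/21) × (16/21) ≈ 0.165442
technology: (20/75) × (11/20) × (1/20) × (19/20) ≈ 0.00696667
Highest score → sports.

sports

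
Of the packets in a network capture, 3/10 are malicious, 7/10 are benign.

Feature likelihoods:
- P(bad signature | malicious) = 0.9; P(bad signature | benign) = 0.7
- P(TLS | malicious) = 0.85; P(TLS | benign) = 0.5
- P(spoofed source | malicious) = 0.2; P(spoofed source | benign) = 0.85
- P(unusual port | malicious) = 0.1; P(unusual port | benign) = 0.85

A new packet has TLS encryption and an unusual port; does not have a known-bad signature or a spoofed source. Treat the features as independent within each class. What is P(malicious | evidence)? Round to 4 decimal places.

malicious: 0.3 × (1−0.9) × 0.85 × (1−0.2) × 0.1 = 0.00204
benign: 0.7 × (1−0.7) × 0.5 × (1−0.85) × 0.85 = 0.0133875
P(malicious | x) = 0.00204 / 0.0154275 ≈ 0.1322

0.1322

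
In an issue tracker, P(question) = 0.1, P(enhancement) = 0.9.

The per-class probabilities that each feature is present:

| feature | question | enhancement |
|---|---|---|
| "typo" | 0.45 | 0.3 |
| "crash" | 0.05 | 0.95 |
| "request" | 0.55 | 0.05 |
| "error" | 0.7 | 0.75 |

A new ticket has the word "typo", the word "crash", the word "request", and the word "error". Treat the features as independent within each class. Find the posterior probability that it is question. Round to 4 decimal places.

question: 0.1 × 0.45 × 0.05 × 0.55 × 0.7 = 0.00086625
enhancement: 0.9 × 0.3 × 0.95 × 0.05 × 0.75 = 0.00961875
P(question | x) = 0.00086625 / 0.010485 ≈ 0.0826

0.0826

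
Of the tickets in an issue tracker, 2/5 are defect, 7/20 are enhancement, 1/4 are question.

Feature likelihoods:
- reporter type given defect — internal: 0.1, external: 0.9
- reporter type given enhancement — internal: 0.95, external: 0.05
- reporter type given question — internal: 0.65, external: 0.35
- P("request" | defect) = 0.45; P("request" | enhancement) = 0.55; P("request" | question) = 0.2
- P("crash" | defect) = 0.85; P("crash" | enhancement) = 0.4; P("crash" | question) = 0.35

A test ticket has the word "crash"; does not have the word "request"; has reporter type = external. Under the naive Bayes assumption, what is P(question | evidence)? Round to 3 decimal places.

defect: 0.4 × 0.9 × (1−0.45) × 0.85 = 0.1683
enhancement: 0.35 × 0.05 × (1−0.55) × 0.4 = 0.00315
question: 0.25 × 0.35 × (1−0.2) × 0.35 = 0.0245
P(question | x) = 0.0245 / 0.19595 ≈ 0.125

0.125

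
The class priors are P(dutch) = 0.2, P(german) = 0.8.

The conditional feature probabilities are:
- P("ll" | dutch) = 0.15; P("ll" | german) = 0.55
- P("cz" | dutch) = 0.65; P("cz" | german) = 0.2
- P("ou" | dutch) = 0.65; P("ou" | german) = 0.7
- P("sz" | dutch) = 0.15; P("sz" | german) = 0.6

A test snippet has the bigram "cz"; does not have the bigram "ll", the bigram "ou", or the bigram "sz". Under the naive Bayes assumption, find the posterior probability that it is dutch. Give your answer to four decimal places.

dutch: 0.2 × (1−0.15) × 0.65 × (1−0.65) × (1−0.15) = 0.03287375
german: 0.8 × (1−0.55) × 0.2 × (1−0.7) × (1−0.6) = 0.00864
P(dutch | x) = 0.03287375 / 0.04151375 ≈ 0.7919

0.7919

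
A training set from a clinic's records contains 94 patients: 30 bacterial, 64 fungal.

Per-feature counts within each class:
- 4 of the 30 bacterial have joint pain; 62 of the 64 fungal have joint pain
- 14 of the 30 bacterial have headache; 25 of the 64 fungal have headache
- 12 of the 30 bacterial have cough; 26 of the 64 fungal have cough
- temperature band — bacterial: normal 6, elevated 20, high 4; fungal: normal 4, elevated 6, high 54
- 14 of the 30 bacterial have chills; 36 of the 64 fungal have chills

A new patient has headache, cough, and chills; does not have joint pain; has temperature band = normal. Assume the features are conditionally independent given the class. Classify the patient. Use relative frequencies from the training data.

bacterial

bacterial: (30/94) × (26/30) × (14/30) × (12/30) × (6/30) × (14/30) ≈ 0.00481891
fungal: (64/94) × (2/64) × (25/64) × (26/64) × (4/64) × (36/64) ≈ 0.000118702
Highest score → bacterial.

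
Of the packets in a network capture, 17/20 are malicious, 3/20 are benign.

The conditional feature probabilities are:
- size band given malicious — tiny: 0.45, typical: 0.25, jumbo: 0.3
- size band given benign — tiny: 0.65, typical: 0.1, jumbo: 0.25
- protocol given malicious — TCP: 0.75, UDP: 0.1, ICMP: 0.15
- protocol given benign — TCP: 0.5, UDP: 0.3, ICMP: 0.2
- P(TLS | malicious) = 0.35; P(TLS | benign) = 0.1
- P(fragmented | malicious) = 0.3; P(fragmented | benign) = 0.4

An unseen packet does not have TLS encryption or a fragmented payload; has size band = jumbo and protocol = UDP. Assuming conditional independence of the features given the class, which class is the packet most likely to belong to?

malicious: 0.85 × 0.3 × 0.1 × (1−0.35) × (1−0.3) = 0.0116025
benign: 0.15 × 0.25 × 0.3 × (1−0.1) × (1−0.4) = 0.006075
Highest score → malicious.

malicious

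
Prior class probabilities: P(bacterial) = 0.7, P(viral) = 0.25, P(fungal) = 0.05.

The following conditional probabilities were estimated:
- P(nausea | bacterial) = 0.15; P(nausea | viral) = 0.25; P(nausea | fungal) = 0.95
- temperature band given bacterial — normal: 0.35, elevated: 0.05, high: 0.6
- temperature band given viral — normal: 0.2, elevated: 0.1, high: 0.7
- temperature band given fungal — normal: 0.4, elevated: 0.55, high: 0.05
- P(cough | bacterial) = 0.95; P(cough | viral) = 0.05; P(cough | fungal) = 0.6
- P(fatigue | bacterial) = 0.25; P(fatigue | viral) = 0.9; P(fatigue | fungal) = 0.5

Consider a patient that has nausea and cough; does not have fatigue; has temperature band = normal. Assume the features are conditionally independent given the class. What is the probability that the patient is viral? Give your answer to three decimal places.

bacterial: 0.7 × 0.15 × 0.35 × 0.95 × (1−0.25) = 0.026184375
viral: 0.25 × 0.25 × 0.2 × 0.05 × (1−0.9) = 0.0000625
fungal: 0.05 × 0.95 × 0.4 × 0.6 × (1−0.5) = 0.0057
P(viral | x) = 0.0000625 / 0.031946875 ≈ 0.002

0.002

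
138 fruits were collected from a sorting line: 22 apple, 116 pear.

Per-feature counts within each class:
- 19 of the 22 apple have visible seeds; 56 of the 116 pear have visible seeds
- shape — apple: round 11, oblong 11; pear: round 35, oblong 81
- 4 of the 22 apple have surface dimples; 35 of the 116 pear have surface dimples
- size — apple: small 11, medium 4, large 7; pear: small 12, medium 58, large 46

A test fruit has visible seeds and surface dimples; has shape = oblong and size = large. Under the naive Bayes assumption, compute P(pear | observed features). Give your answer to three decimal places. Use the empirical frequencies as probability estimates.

apple: (22/138) × (19/22) × (11/22) × (4/22) × (7/22) ≈ 0.00398251
pear: (116/138) × (56/116) × (81/116) × (35/116) × (46/116) ≈ 0.0339036
P(pear | x) = 0.0339036 / 0.03788611 ≈ 0.895

0.895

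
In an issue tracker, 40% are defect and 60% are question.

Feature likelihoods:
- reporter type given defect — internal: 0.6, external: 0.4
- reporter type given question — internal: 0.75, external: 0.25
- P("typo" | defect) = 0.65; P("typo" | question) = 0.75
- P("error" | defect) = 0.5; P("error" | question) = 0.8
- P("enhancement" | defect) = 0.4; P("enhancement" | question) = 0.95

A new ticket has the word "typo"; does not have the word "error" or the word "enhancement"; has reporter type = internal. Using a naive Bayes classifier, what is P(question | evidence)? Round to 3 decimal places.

0.067

defect: 0.4 × 0.6 × 0.65 × (1−0.5) × (1−0.4) = 0.0468
question: 0.6 × 0.75 × 0.75 × (1−0.8) × (1−0.95) = 0.003375
P(question | x) = 0.003375 / 0.050175 ≈ 0.067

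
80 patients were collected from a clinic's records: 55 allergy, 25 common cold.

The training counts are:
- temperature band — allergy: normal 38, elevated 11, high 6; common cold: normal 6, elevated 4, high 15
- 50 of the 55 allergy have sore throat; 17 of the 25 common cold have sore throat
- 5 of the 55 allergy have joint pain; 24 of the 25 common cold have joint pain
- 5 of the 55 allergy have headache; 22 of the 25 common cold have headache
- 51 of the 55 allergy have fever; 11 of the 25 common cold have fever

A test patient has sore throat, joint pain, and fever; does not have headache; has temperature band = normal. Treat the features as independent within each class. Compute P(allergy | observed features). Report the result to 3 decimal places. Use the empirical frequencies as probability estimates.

0.928

allergy: (55/80) × (38/55) × (50/55) × (5/55) × (50/55) × (51/55) ≈ 0.033092
common cold: (25/80) × (6/25) × (17/25) × (24/25) × (3/25) × (11/25) = 0.002585088
P(allergy | x) = 0.033092 / 0.035677088 ≈ 0.928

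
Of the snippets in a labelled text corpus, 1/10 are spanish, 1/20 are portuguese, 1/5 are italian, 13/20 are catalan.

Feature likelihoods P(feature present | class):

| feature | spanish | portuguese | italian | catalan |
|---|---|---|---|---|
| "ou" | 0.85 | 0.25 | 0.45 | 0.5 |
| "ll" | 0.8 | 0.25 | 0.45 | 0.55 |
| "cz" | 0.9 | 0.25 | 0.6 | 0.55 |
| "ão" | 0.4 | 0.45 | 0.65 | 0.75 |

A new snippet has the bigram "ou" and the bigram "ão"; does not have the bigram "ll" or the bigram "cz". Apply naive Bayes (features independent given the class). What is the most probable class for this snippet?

catalan

spanish: 0.1 × 0.85 × (1−0.8) × (1−0.9) × 0.4 = 0.00068
portuguese: 0.05 × 0.25 × (1−0.25) × (1−0.25) × 0.45 = 0.0031640625
italian: 0.2 × 0.45 × (1−0.45) × (1−0.6) × 0.65 = 0.01287
catalan: 0.65 × 0.5 × (1−0.55) × (1−0.55) × 0.75 = 0.049359375
Highest score → catalan.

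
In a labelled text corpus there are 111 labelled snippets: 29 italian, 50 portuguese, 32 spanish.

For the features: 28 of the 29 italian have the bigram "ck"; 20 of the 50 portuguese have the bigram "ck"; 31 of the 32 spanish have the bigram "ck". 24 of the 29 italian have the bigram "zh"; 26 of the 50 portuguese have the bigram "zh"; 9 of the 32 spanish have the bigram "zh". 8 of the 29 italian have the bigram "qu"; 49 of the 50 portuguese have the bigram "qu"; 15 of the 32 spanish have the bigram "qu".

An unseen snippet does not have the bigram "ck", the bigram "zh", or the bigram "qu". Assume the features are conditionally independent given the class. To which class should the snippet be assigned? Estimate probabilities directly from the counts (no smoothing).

spanish

italian: (29/111) × (1/29) × (5/29) × (21/29) ≈ 0.00112479
portuguese: (50/111) × (30/50) × (24/50) × (1/50) ≈ 0.00259459
spanish: (32/111) × (1/32) × (23/32) × (17/32) ≈ 0.00343996
Highest score → spanish.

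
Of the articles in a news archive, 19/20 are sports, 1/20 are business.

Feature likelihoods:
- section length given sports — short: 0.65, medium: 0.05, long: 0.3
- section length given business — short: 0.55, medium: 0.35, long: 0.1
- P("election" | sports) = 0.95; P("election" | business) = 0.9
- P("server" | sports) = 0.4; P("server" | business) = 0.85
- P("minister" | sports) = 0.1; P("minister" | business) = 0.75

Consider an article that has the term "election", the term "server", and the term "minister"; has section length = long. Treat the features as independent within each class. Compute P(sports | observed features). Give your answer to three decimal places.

sports: 0.95 × 0.3 × 0.95 × 0.4 × 0.1 = 0.01083
business: 0.05 × 0.1 × 0.9 × 0.85 × 0.75 = 0.00286875
P(sports | x) = 0.01083 / 0.01369875 ≈ 0.791

0.791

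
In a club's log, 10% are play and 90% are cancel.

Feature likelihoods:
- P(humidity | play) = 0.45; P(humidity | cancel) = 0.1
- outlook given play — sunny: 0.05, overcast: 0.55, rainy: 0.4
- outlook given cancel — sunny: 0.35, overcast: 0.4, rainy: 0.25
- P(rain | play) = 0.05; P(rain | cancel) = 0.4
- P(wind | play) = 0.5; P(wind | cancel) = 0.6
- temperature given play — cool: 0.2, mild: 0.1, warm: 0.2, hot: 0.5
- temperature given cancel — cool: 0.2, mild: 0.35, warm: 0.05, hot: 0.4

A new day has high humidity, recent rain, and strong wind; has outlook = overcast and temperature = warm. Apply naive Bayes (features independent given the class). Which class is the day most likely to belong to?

cancel

play: 0.1 × 0.45 × 0.55 × 0.05 × 0.5 × 0.2 = 0.00012375
cancel: 0.9 × 0.1 × 0.4 × 0.4 × 0.6 × 0.05 = 0.000432
Highest score → cancel.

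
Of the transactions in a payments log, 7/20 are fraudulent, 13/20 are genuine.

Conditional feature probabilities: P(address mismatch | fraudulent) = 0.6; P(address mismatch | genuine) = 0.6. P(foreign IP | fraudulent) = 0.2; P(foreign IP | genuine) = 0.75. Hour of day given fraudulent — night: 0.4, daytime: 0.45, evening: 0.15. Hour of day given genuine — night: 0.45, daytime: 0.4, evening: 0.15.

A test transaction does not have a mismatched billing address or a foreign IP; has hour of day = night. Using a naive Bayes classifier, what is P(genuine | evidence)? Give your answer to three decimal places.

fraudulent: 0.35 × (1−0.6) × (1−0.2) × 0.4 = 0.0448
genuine: 0.65 × (1−0.6) × (1−0.75) × 0.45 = 0.02925
P(genuine | x) = 0.02925 / 0.07405 ≈ 0.395

0.395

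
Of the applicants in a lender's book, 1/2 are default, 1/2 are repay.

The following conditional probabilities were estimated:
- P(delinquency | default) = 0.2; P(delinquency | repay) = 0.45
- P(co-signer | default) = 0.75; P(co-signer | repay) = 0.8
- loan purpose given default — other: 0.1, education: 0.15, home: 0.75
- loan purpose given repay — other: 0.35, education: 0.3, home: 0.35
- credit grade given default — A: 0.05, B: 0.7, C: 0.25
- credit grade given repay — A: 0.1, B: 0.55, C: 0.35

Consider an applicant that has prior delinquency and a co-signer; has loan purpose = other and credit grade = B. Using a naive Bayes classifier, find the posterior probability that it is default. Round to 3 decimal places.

0.132

default: 0.5 × 0.2 × 0.75 × 0.1 × 0.7 = 0.00525
repay: 0.5 × 0.45 × 0.8 × 0.35 × 0.55 = 0.03465
P(default | x) = 0.00525 / 0.0399 ≈ 0.132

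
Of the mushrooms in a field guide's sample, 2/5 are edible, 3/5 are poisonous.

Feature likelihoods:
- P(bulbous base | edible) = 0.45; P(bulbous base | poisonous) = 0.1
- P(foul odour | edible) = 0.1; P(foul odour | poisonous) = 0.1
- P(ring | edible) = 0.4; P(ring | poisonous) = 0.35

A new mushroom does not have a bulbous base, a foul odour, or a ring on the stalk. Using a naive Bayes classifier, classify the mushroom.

edible: 0.4 × (1−0.45) × (1−0.1) × (1−0.4) = 0.1188
poisonous: 0.6 × (1−0.1) × (1−0.1) × (1−0.35) = 0.3159
Highest score → poisonous.

poisonous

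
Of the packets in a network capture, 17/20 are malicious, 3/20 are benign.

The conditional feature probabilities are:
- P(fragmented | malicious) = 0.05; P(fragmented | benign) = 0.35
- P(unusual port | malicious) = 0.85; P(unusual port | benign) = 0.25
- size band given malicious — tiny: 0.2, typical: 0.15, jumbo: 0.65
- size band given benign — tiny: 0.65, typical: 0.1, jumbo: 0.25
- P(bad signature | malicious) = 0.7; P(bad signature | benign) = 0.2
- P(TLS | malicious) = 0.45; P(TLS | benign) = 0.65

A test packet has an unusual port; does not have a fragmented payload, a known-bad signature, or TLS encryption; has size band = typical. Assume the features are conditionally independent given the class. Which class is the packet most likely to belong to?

malicious

malicious: 0.85 × (1−0.05) × 0.85 × 0.15 × (1−0.7) × (1−0.45) = 0.01698778125
benign: 0.15 × (1−0.35) × 0.25 × 0.1 × (1−0.2) × (1−0.65) = 0.0006825
Highest score → malicious.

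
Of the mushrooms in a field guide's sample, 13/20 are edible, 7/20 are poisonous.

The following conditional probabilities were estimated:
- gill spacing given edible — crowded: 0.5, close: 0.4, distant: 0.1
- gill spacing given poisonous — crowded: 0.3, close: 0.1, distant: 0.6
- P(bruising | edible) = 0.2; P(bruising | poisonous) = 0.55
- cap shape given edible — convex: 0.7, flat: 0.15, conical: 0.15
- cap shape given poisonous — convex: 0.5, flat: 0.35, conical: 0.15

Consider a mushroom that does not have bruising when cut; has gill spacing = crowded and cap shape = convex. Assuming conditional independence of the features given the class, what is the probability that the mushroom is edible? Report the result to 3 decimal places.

edible: 0.65 × 0.5 × (1−0.2) × 0.7 = 0.182
poisonous: 0.35 × 0.3 × (1−0.55) × 0.5 = 0.023625
P(edible | x) = 0.182 / 0.205625 ≈ 0.885

0.885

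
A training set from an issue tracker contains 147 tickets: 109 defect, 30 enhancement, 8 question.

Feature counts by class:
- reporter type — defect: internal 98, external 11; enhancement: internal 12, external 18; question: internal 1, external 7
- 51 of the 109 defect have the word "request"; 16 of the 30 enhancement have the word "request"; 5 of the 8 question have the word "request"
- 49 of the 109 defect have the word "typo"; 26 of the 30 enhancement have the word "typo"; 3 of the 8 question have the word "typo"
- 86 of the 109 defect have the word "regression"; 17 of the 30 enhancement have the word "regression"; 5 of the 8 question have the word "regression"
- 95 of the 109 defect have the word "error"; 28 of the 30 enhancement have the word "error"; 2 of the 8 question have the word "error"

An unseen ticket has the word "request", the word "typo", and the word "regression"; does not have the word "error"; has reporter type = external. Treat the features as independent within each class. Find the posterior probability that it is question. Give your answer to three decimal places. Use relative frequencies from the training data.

0.584

defect: (109/147) × (11/109) × (51/109) × (49/109) × (86/109) × (14/109) ≈ 0.00159501
enhancement: (30/147) × (18/30) × (16/30) × (26/30) × (17/30) × (2/30) ≈ 0.00213817
question: (8/147) × (7/8) × (5/8) × (3/8) × (5/8) × (6/8) ≈ 0.00523158
P(question | x) = 0.00523158 / 0.00896476 ≈ 0.584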